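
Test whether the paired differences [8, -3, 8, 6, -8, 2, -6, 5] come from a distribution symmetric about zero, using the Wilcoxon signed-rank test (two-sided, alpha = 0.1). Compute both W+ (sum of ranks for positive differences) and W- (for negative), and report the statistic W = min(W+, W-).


Step 1: Drop any zero differences (none here) and take |d_i|.
|d| = [8, 3, 8, 6, 8, 2, 6, 5]
Step 2: Midrank |d_i| (ties get averaged ranks).
ranks: |8|->7, |3|->2, |8|->7, |6|->4.5, |8|->7, |2|->1, |6|->4.5, |5|->3
Step 3: Attach original signs; sum ranks with positive sign and with negative sign.
W+ = 7 + 7 + 4.5 + 1 + 3 = 22.5
W- = 2 + 7 + 4.5 = 13.5
(Check: W+ + W- = 36 should equal n(n+1)/2 = 36.)
Step 4: Test statistic W = min(W+, W-) = 13.5.
Step 5: Ties in |d|, so use the tie-corrected normal approximation.
        E[W] = n(n+1)/4 = 8*9/4 = 18.
        Tie groups: |d|=6 (t=2), |d|=8 (t=3); sum(t^3 - t) = 30.
        Var[W] = n(n+1)(2n+1)/24 - sum(t^3-t)/48 = 1224/24 - 30/48 = 50.375.
        z = (W - E[W]) / sqrt(Var[W]) = (13.5 - 18) / 7.0975 = -0.6340.
        Two-sided p = 2*Phi(z) = 0.526066.
Step 6: alpha = 0.1. fail to reject H0.

W+ = 22.5, W- = 13.5, W = min = 13.5, p = 0.526066, fail to reject H0.


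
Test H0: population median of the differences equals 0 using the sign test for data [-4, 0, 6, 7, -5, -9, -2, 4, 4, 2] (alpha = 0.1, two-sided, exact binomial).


Step 1: Discard zero differences. Original n = 10; n_eff = number of nonzero differences = 9.
Nonzero differences (with sign): -4, +6, +7, -5, -9, -2, +4, +4, +2
Step 2: Count signs: positive = 5, negative = 4.
Step 3: Under H0: P(positive) = 0.5, so the number of positives S ~ Bin(9, 0.5).
Step 4: Two-sided exact p-value = sum of Bin(9,0.5) probabilities at or below the observed probability = 1.000000.
Step 5: alpha = 0.1. fail to reject H0.

n_eff = 9, pos = 5, neg = 4, p = 1.000000, fail to reject H0.


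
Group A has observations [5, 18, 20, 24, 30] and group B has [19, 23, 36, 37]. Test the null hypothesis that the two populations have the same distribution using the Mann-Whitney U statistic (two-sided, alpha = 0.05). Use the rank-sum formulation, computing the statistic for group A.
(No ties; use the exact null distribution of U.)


Step 1: Combine and sort all 9 observations; assign midranks.
sorted (value, group): (5,X), (18,X), (19,Y), (20,X), (23,Y), (24,X), (30,X), (36,Y), (37,Y)
ranks: 5->1, 18->2, 19->3, 20->4, 23->5, 24->6, 30->7, 36->8, 37->9
Step 2: Rank sum for X: R1 = 1 + 2 + 4 + 6 + 7 = 20.
Step 3: U_X = R1 - n1(n1+1)/2 = 20 - 5*6/2 = 20 - 15 = 5.
       U_Y = n1*n2 - U_X = 20 - 5 = 15.
Step 4: No ties, so the exact null distribution of U (based on enumerating the C(9,5) = 126 equally likely rank assignments) gives the two-sided p-value.
Step 5: p-value = 0.285714; compare to alpha = 0.05. fail to reject H0.

U_X = 5, p = 0.285714, fail to reject H0 at alpha = 0.05.


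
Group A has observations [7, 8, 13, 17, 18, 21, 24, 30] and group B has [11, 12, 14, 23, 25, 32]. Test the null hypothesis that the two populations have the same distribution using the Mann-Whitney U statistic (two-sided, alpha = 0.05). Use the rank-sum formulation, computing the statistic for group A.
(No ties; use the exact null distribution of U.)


Step 1: Combine and sort all 14 observations; assign midranks.
sorted (value, group): (7,X), (8,X), (11,Y), (12,Y), (13,X), (14,Y), (17,X), (18,X), (21,X), (23,Y), (24,X), (25,Y), (30,X), (32,Y)
ranks: 7->1, 8->2, 11->3, 12->4, 13->5, 14->6, 17->7, 18->8, 21->9, 23->10, 24->11, 25->12, 30->13, 32->14
Step 2: Rank sum for X: R1 = 1 + 2 + 5 + 7 + 8 + 9 + 11 + 13 = 56.
Step 3: U_X = R1 - n1(n1+1)/2 = 56 - 8*9/2 = 56 - 36 = 20.
       U_Y = n1*n2 - U_X = 48 - 20 = 28.
Step 4: No ties, so the exact null distribution of U (based on enumerating the C(14,8) = 3003 equally likely rank assignments) gives the two-sided p-value.
Step 5: p-value = 0.662005; compare to alpha = 0.05. fail to reject H0.

U_X = 20, p = 0.662005, fail to reject H0 at alpha = 0.05.


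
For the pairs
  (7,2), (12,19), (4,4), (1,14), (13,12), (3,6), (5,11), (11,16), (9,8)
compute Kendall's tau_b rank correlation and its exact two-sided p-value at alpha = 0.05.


Step 1: Enumerate the 36 unordered pairs (i,j) with i<j and classify each by sign(x_j-x_i) * sign(y_j-y_i).
  (1,2):dx=+5,dy=+17->C; (1,3):dx=-3,dy=+2->D; (1,4):dx=-6,dy=+12->D; (1,5):dx=+6,dy=+10->C
  (1,6):dx=-4,dy=+4->D; (1,7):dx=-2,dy=+9->D; (1,8):dx=+4,dy=+14->C; (1,9):dx=+2,dy=+6->C
  (2,3):dx=-8,dy=-15->C; (2,4):dx=-11,dy=-5->C; (2,5):dx=+1,dy=-7->D; (2,6):dx=-9,dy=-13->C
  (2,7):dx=-7,dy=-8->C; (2,8):dx=-1,dy=-3->C; (2,9):dx=-3,dy=-11->C; (3,4):dx=-3,dy=+10->D
  (3,5):dx=+9,dy=+8->C; (3,6):dx=-1,dy=+2->D; (3,7):dx=+1,dy=+7->C; (3,8):dx=+7,dy=+12->C
  (3,9):dx=+5,dy=+4->C; (4,5):dx=+12,dy=-2->D; (4,6):dx=+2,dy=-8->D; (4,7):dx=+4,dy=-3->D
  (4,8):dx=+10,dy=+2->C; (4,9):dx=+8,dy=-6->D; (5,6):dx=-10,dy=-6->C; (5,7):dx=-8,dy=-1->C
  (5,8):dx=-2,dy=+4->D; (5,9):dx=-4,dy=-4->C; (6,7):dx=+2,dy=+5->C; (6,8):dx=+8,dy=+10->C
  (6,9):dx=+6,dy=+2->C; (7,8):dx=+6,dy=+5->C; (7,9):dx=+4,dy=-3->D; (8,9):dx=-2,dy=-8->C
Step 2: C = 23, D = 13, total pairs = 36.
Step 3: tau = (C - D)/(n(n-1)/2) = (23 - 13)/36 = 0.277778.
Step 4: Exact two-sided p-value (enumerate n! = 362880 permutations of y under H0): p = 0.358488.
Step 5: alpha = 0.05. fail to reject H0.

tau_b = 0.2778 (C=23, D=13), p = 0.358488, fail to reject H0.


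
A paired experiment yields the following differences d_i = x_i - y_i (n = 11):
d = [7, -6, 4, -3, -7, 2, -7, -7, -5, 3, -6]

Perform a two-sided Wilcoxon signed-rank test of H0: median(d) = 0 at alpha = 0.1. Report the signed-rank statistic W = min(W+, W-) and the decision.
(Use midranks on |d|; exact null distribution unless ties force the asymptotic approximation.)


Step 1: Drop any zero differences (none here) and take |d_i|.
|d| = [7, 6, 4, 3, 7, 2, 7, 7, 5, 3, 6]
Step 2: Midrank |d_i| (ties get averaged ranks).
ranks: |7|->9.5, |6|->6.5, |4|->4, |3|->2.5, |7|->9.5, |2|->1, |7|->9.5, |7|->9.5, |5|->5, |3|->2.5, |6|->6.5
Step 3: Attach original signs; sum ranks with positive sign and with negative sign.
W+ = 9.5 + 4 + 1 + 2.5 = 17
W- = 6.5 + 2.5 + 9.5 + 9.5 + 9.5 + 5 + 6.5 = 49
(Check: W+ + W- = 66 should equal n(n+1)/2 = 66.)
Step 4: Test statistic W = min(W+, W-) = 17.
Step 5: Ties in |d|, so use the tie-corrected normal approximation.
        E[W] = n(n+1)/4 = 11*12/4 = 33.
        Tie groups: |d|=3 (t=2), |d|=6 (t=2), |d|=7 (t=4); sum(t^3 - t) = 72.
        Var[W] = n(n+1)(2n+1)/24 - sum(t^3-t)/48 = 3036/24 - 72/48 = 125.
        z = (W - E[W]) / sqrt(Var[W]) = (17 - 33) / 11.1803 = -1.4311.
        Two-sided p = 2*Phi(z) = 0.152406.
Step 6: alpha = 0.1. fail to reject H0.

W+ = 17, W- = 49, W = min = 17, p = 0.152406, fail to reject H0.


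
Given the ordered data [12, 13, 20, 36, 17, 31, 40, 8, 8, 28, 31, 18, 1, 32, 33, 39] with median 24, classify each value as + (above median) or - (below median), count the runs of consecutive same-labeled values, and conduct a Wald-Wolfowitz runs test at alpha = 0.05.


Step 1: Compute median = 24; label A = above, B = below.
Labels in order: BBBABAABBAABBAAA  (n_A = 8, n_B = 8)
Step 2: Count runs R = 8.
Step 3: Under H0 (random ordering), E[R] = 2*n_A*n_B/(n_A+n_B) + 1 = 2*8*8/16 + 1 = 9.0000.
        Var[R] = 2*n_A*n_B*(2*n_A*n_B - n_A - n_B) / ((n_A+n_B)^2 * (n_A+n_B-1)) = 14336/3840 = 3.7333.
        SD[R] = 1.9322.
Step 4: Continuity-corrected z = (R + 0.5 - E[R]) / SD[R] = (8 + 0.5 - 9.0000) / 1.9322 = -0.2588.
Step 5: Two-sided p-value via normal approximation = 2*(1 - Phi(|z|)) = 0.795809.
Step 6: alpha = 0.05. fail to reject H0.

R = 8, z = -0.2588, p = 0.795809, fail to reject H0.


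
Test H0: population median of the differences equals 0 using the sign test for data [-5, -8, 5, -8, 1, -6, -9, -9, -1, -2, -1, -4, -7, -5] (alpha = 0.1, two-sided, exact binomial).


Step 1: Discard zero differences. Original n = 14; n_eff = number of nonzero differences = 14.
Nonzero differences (with sign): -5, -8, +5, -8, +1, -6, -9, -9, -1, -2, -1, -4, -7, -5
Step 2: Count signs: positive = 2, negative = 12.
Step 3: Under H0: P(positive) = 0.5, so the number of positives S ~ Bin(14, 0.5).
Step 4: Two-sided exact p-value = sum of Bin(14,0.5) probabilities at or below the observed probability = 0.012939.
Step 5: alpha = 0.1. reject H0.

n_eff = 14, pos = 2, neg = 12, p = 0.012939, reject H0.


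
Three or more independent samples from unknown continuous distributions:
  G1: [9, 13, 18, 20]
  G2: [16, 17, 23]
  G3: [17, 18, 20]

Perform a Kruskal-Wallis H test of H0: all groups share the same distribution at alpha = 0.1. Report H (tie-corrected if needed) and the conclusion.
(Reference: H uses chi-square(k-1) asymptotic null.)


Step 1: Combine all N = 10 observations and assign midranks.
sorted (value, group, rank): (9,G1,1), (13,G1,2), (16,G2,3), (17,G2,4.5), (17,G3,4.5), (18,G1,6.5), (18,G3,6.5), (20,G1,8.5), (20,G3,8.5), (23,G2,10)
Step 2: Sum ranks within each group.
R_1 = 18 (n_1 = 4)
R_2 = 17.5 (n_2 = 3)
R_3 = 19.5 (n_3 = 3)
Step 3: H = 12/(N(N+1)) * sum(R_i^2/n_i) - 3(N+1)
     = 12/(10*11) * (18^2/4 + 17.5^2/3 + 19.5^2/3) - 3*11
     = 0.109091 * 309.833 - 33
     = 0.800000.
Step 4: Ties present; correction factor C = 1 - 18/(10^3 - 10) = 0.981818. Corrected H = 0.800000 / 0.981818 = 0.814815.
Step 5: Under H0, H ~ chi^2(2); p-value = 0.665373.
Step 6: alpha = 0.1. fail to reject H0.

H = 0.8148, df = 2, p = 0.665373, fail to reject H0.


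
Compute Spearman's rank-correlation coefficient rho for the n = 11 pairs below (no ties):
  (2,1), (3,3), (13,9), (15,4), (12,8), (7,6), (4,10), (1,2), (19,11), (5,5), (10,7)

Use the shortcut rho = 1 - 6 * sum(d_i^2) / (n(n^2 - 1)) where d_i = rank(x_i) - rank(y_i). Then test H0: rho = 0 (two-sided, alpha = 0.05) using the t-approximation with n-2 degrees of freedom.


Step 1: Rank x and y separately (midranks; no ties here).
rank(x): 2->2, 3->3, 13->9, 15->10, 12->8, 7->6, 4->4, 1->1, 19->11, 5->5, 10->7
rank(y): 1->1, 3->3, 9->9, 4->4, 8->8, 6->6, 10->10, 2->2, 11->11, 5->5, 7->7
Step 2: d_i = R_x(i) - R_y(i); compute d_i^2.
  (2-1)^2=1, (3-3)^2=0, (9-9)^2=0, (10-4)^2=36, (8-8)^2=0, (6-6)^2=0, (4-10)^2=36, (1-2)^2=1, (11-11)^2=0, (5-5)^2=0, (7-7)^2=0
sum(d^2) = 74.
Step 3: rho = 1 - 6*74 / (11*(11^2 - 1)) = 1 - 444/1320 = 0.663636.
Step 4: Under H0, t = rho * sqrt((n-2)/(1-rho^2)) = 2.6614 ~ t(9).
Step 5: Two-sided p-value from the t-distribution with 9 df = 0.025984.
Step 6: alpha = 0.05. reject H0.

rho = 0.6636, p = 0.025984, reject H0 at alpha = 0.05.


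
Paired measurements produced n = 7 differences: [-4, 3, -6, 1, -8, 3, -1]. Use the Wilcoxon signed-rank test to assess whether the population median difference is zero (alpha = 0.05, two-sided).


Step 1: Drop any zero differences (none here) and take |d_i|.
|d| = [4, 3, 6, 1, 8, 3, 1]
Step 2: Midrank |d_i| (ties get averaged ranks).
ranks: |4|->5, |3|->3.5, |6|->6, |1|->1.5, |8|->7, |3|->3.5, |1|->1.5
Step 3: Attach original signs; sum ranks with positive sign and with negative sign.
W+ = 3.5 + 1.5 + 3.5 = 8.5
W- = 5 + 6 + 7 + 1.5 = 19.5
(Check: W+ + W- = 28 should equal n(n+1)/2 = 28.)
Step 4: Test statistic W = min(W+, W-) = 8.5.
Step 5: Ties in |d|, so use the tie-corrected normal approximation.
        E[W] = n(n+1)/4 = 7*8/4 = 14.
        Tie groups: |d|=1 (t=2), |d|=3 (t=2); sum(t^3 - t) = 12.
        Var[W] = n(n+1)(2n+1)/24 - sum(t^3-t)/48 = 840/24 - 12/48 = 34.75.
        z = (W - E[W]) / sqrt(Var[W]) = (8.5 - 14) / 5.8949 = -0.9330.
        Two-sided p = 2*Phi(z) = 0.350816.
Step 6: alpha = 0.05. fail to reject H0.

W+ = 8.5, W- = 19.5, W = min = 8.5, p = 0.350816, fail to reject H0.


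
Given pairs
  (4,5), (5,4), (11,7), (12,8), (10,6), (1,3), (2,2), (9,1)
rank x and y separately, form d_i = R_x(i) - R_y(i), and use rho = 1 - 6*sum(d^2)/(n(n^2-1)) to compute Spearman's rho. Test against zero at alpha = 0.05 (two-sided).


Step 1: Rank x and y separately (midranks; no ties here).
rank(x): 4->3, 5->4, 11->7, 12->8, 10->6, 1->1, 2->2, 9->5
rank(y): 5->5, 4->4, 7->7, 8->8, 6->6, 3->3, 2->2, 1->1
Step 2: d_i = R_x(i) - R_y(i); compute d_i^2.
  (3-5)^2=4, (4-4)^2=0, (7-7)^2=0, (8-8)^2=0, (6-6)^2=0, (1-3)^2=4, (2-2)^2=0, (5-1)^2=16
sum(d^2) = 24.
Step 3: rho = 1 - 6*24 / (8*(8^2 - 1)) = 1 - 144/504 = 0.714286.
Step 4: Under H0, t = rho * sqrt((n-2)/(1-rho^2)) = 2.5000 ~ t(6).
Step 5: Two-sided p-value from the t-distribution with 6 df = 0.046528.
Step 6: alpha = 0.05. reject H0.

rho = 0.7143, p = 0.046528, reject H0 at alpha = 0.05.


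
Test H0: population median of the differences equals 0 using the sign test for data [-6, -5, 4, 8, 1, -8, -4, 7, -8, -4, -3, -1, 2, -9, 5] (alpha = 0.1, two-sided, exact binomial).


Step 1: Discard zero differences. Original n = 15; n_eff = number of nonzero differences = 15.
Nonzero differences (with sign): -6, -5, +4, +8, +1, -8, -4, +7, -8, -4, -3, -1, +2, -9, +5
Step 2: Count signs: positive = 6, negative = 9.
Step 3: Under H0: P(positive) = 0.5, so the number of positives S ~ Bin(15, 0.5).
Step 4: Two-sided exact p-value = sum of Bin(15,0.5) probabilities at or below the observed probability = 0.607239.
Step 5: alpha = 0.1. fail to reject H0.

n_eff = 15, pos = 6, neg = 9, p = 0.607239, fail to reject H0.


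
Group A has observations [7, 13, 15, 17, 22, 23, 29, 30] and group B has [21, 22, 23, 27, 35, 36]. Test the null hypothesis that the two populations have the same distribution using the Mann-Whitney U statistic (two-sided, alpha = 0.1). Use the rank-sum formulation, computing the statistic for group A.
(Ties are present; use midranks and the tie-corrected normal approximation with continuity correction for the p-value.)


Step 1: Combine and sort all 14 observations; assign midranks.
sorted (value, group): (7,X), (13,X), (15,X), (17,X), (21,Y), (22,X), (22,Y), (23,X), (23,Y), (27,Y), (29,X), (30,X), (35,Y), (36,Y)
ranks: 7->1, 13->2, 15->3, 17->4, 21->5, 22->6.5, 22->6.5, 23->8.5, 23->8.5, 27->10, 29->11, 30->12, 35->13, 36->14
Step 2: Rank sum for X: R1 = 1 + 2 + 3 + 4 + 6.5 + 8.5 + 11 + 12 = 48.
Step 3: U_X = R1 - n1(n1+1)/2 = 48 - 8*9/2 = 48 - 36 = 12.
       U_Y = n1*n2 - U_X = 48 - 12 = 36.
Step 4: Ties are present, so use the tie-corrected normal approximation (with continuity correction) for the p-value.
Step 5: p-value = 0.136773; compare to alpha = 0.1. fail to reject H0.

U_X = 12, p = 0.136773, fail to reject H0 at alpha = 0.1.


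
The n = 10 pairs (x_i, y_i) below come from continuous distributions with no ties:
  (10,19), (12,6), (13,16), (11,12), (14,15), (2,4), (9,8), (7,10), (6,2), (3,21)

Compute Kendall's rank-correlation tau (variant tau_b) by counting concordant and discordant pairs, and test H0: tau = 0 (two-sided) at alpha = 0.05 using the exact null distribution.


Step 1: Enumerate the 45 unordered pairs (i,j) with i<j and classify each by sign(x_j-x_i) * sign(y_j-y_i).
  (1,2):dx=+2,dy=-13->D; (1,3):dx=+3,dy=-3->D; (1,4):dx=+1,dy=-7->D; (1,5):dx=+4,dy=-4->D
  (1,6):dx=-8,dy=-15->C; (1,7):dx=-1,dy=-11->C; (1,8):dx=-3,dy=-9->C; (1,9):dx=-4,dy=-17->C
  (1,10):dx=-7,dy=+2->D; (2,3):dx=+1,dy=+10->C; (2,4):dx=-1,dy=+6->D; (2,5):dx=+2,dy=+9->C
  (2,6):dx=-10,dy=-2->C; (2,7):dx=-3,dy=+2->D; (2,8):dx=-5,dy=+4->D; (2,9):dx=-6,dy=-4->C
  (2,10):dx=-9,dy=+15->D; (3,4):dx=-2,dy=-4->C; (3,5):dx=+1,dy=-1->D; (3,6):dx=-11,dy=-12->C
  (3,7):dx=-4,dy=-8->C; (3,8):dx=-6,dy=-6->C; (3,9):dx=-7,dy=-14->C; (3,10):dx=-10,dy=+5->D
  (4,5):dx=+3,dy=+3->C; (4,6):dx=-9,dy=-8->C; (4,7):dx=-2,dy=-4->C; (4,8):dx=-4,dy=-2->C
  (4,9):dx=-5,dy=-10->C; (4,10):dx=-8,dy=+9->D; (5,6):dx=-12,dy=-11->C; (5,7):dx=-5,dy=-7->C
  (5,8):dx=-7,dy=-5->C; (5,9):dx=-8,dy=-13->C; (5,10):dx=-11,dy=+6->D; (6,7):dx=+7,dy=+4->C
  (6,8):dx=+5,dy=+6->C; (6,9):dx=+4,dy=-2->D; (6,10):dx=+1,dy=+17->C; (7,8):dx=-2,dy=+2->D
  (7,9):dx=-3,dy=-6->C; (7,10):dx=-6,dy=+13->D; (8,9):dx=-1,dy=-8->C; (8,10):dx=-4,dy=+11->D
  (9,10):dx=-3,dy=+19->D
Step 2: C = 27, D = 18, total pairs = 45.
Step 3: tau = (C - D)/(n(n-1)/2) = (27 - 18)/45 = 0.200000.
Step 4: Exact two-sided p-value (enumerate n! = 3628800 permutations of y under H0): p = 0.484313.
Step 5: alpha = 0.05. fail to reject H0.

tau_b = 0.2000 (C=27, D=18), p = 0.484313, fail to reject H0.


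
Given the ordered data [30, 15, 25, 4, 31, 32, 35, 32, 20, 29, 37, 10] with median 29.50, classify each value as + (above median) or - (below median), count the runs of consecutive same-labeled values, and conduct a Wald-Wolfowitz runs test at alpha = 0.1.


Step 1: Compute median = 29.50; label A = above, B = below.
Labels in order: ABBBAAAABBAB  (n_A = 6, n_B = 6)
Step 2: Count runs R = 6.
Step 3: Under H0 (random ordering), E[R] = 2*n_A*n_B/(n_A+n_B) + 1 = 2*6*6/12 + 1 = 7.0000.
        Var[R] = 2*n_A*n_B*(2*n_A*n_B - n_A - n_B) / ((n_A+n_B)^2 * (n_A+n_B-1)) = 4320/1584 = 2.7273.
        SD[R] = 1.6514.
Step 4: Continuity-corrected z = (R + 0.5 - E[R]) / SD[R] = (6 + 0.5 - 7.0000) / 1.6514 = -0.3028.
Step 5: Two-sided p-value via normal approximation = 2*(1 - Phi(|z|)) = 0.762069.
Step 6: alpha = 0.1. fail to reject H0.

R = 6, z = -0.3028, p = 0.762069, fail to reject H0.


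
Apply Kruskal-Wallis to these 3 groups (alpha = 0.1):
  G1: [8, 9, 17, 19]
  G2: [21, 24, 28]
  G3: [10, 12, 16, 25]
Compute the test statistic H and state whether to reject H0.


Step 1: Combine all N = 11 observations and assign midranks.
sorted (value, group, rank): (8,G1,1), (9,G1,2), (10,G3,3), (12,G3,4), (16,G3,5), (17,G1,6), (19,G1,7), (21,G2,8), (24,G2,9), (25,G3,10), (28,G2,11)
Step 2: Sum ranks within each group.
R_1 = 16 (n_1 = 4)
R_2 = 28 (n_2 = 3)
R_3 = 22 (n_3 = 4)
Step 3: H = 12/(N(N+1)) * sum(R_i^2/n_i) - 3(N+1)
     = 12/(11*12) * (16^2/4 + 28^2/3 + 22^2/4) - 3*12
     = 0.090909 * 446.333 - 36
     = 4.575758.
Step 4: No ties, so H is used without correction.
Step 5: Under H0, H ~ chi^2(2); p-value = 0.101481.
Step 6: alpha = 0.1. fail to reject H0.

H = 4.5758, df = 2, p = 0.101481, fail to reject H0.


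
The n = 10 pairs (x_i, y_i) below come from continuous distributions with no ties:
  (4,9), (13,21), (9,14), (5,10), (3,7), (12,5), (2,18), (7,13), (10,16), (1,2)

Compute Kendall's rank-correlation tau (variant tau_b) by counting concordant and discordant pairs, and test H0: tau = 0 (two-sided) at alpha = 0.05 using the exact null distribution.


Step 1: Enumerate the 45 unordered pairs (i,j) with i<j and classify each by sign(x_j-x_i) * sign(y_j-y_i).
  (1,2):dx=+9,dy=+12->C; (1,3):dx=+5,dy=+5->C; (1,4):dx=+1,dy=+1->C; (1,5):dx=-1,dy=-2->C
  (1,6):dx=+8,dy=-4->D; (1,7):dx=-2,dy=+9->D; (1,8):dx=+3,dy=+4->C; (1,9):dx=+6,dy=+7->C
  (1,10):dx=-3,dy=-7->C; (2,3):dx=-4,dy=-7->C; (2,4):dx=-8,dy=-11->C; (2,5):dx=-10,dy=-14->C
  (2,6):dx=-1,dy=-16->C; (2,7):dx=-11,dy=-3->C; (2,8):dx=-6,dy=-8->C; (2,9):dx=-3,dy=-5->C
  (2,10):dx=-12,dy=-19->C; (3,4):dx=-4,dy=-4->C; (3,5):dx=-6,dy=-7->C; (3,6):dx=+3,dy=-9->D
  (3,7):dx=-7,dy=+4->D; (3,8):dx=-2,dy=-1->C; (3,9):dx=+1,dy=+2->C; (3,10):dx=-8,dy=-12->C
  (4,5):dx=-2,dy=-3->C; (4,6):dx=+7,dy=-5->D; (4,7):dx=-3,dy=+8->D; (4,8):dx=+2,dy=+3->C
  (4,9):dx=+5,dy=+6->C; (4,10):dx=-4,dy=-8->C; (5,6):dx=+9,dy=-2->D; (5,7):dx=-1,dy=+11->D
  (5,8):dx=+4,dy=+6->C; (5,9):dx=+7,dy=+9->C; (5,10):dx=-2,dy=-5->C; (6,7):dx=-10,dy=+13->D
  (6,8):dx=-5,dy=+8->D; (6,9):dx=-2,dy=+11->D; (6,10):dx=-11,dy=-3->C; (7,8):dx=+5,dy=-5->D
  (7,9):dx=+8,dy=-2->D; (7,10):dx=-1,dy=-16->C; (8,9):dx=+3,dy=+3->C; (8,10):dx=-6,dy=-11->C
  (9,10):dx=-9,dy=-14->C
Step 2: C = 32, D = 13, total pairs = 45.
Step 3: tau = (C - D)/(n(n-1)/2) = (32 - 13)/45 = 0.422222.
Step 4: Exact two-sided p-value (enumerate n! = 3628800 permutations of y under H0): p = 0.108313.
Step 5: alpha = 0.05. fail to reject H0.

tau_b = 0.4222 (C=32, D=13), p = 0.108313, fail to reject H0.


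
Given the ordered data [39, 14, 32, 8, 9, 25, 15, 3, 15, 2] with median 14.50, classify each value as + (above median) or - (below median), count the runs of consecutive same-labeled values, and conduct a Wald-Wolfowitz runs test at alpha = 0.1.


Step 1: Compute median = 14.50; label A = above, B = below.
Labels in order: ABABBAABAB  (n_A = 5, n_B = 5)
Step 2: Count runs R = 8.
Step 3: Under H0 (random ordering), E[R] = 2*n_A*n_B/(n_A+n_B) + 1 = 2*5*5/10 + 1 = 6.0000.
        Var[R] = 2*n_A*n_B*(2*n_A*n_B - n_A - n_B) / ((n_A+n_B)^2 * (n_A+n_B-1)) = 2000/900 = 2.2222.
        SD[R] = 1.4907.
Step 4: Continuity-corrected z = (R - 0.5 - E[R]) / SD[R] = (8 - 0.5 - 6.0000) / 1.4907 = 1.0062.
Step 5: Two-sided p-value via normal approximation = 2*(1 - Phi(|z|)) = 0.314305.
Step 6: alpha = 0.1. fail to reject H0.

R = 8, z = 1.0062, p = 0.314305, fail to reject H0.


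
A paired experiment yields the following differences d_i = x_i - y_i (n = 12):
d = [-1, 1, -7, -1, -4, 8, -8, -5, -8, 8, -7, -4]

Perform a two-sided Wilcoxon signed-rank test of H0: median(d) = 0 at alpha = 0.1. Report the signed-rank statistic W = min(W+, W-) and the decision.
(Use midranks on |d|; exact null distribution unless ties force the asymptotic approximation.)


Step 1: Drop any zero differences (none here) and take |d_i|.
|d| = [1, 1, 7, 1, 4, 8, 8, 5, 8, 8, 7, 4]
Step 2: Midrank |d_i| (ties get averaged ranks).
ranks: |1|->2, |1|->2, |7|->7.5, |1|->2, |4|->4.5, |8|->10.5, |8|->10.5, |5|->6, |8|->10.5, |8|->10.5, |7|->7.5, |4|->4.5
Step 3: Attach original signs; sum ranks with positive sign and with negative sign.
W+ = 2 + 10.5 + 10.5 = 23
W- = 2 + 7.5 + 2 + 4.5 + 10.5 + 6 + 10.5 + 7.5 + 4.5 = 55
(Check: W+ + W- = 78 should equal n(n+1)/2 = 78.)
Step 4: Test statistic W = min(W+, W-) = 23.
Step 5: Ties in |d|, so use the tie-corrected normal approximation.
        E[W] = n(n+1)/4 = 12*13/4 = 39.
        Tie groups: |d|=1 (t=3), |d|=4 (t=2), |d|=7 (t=2), |d|=8 (t=4); sum(t^3 - t) = 96.
        Var[W] = n(n+1)(2n+1)/24 - sum(t^3-t)/48 = 3900/24 - 96/48 = 160.5.
        z = (W - E[W]) / sqrt(Var[W]) = (23 - 39) / 12.6689 = -1.2629.
        Two-sided p = 2*Phi(z) = 0.206611.
Step 6: alpha = 0.1. fail to reject H0.

W+ = 23, W- = 55, W = min = 23, p = 0.206611, fail to reject H0.


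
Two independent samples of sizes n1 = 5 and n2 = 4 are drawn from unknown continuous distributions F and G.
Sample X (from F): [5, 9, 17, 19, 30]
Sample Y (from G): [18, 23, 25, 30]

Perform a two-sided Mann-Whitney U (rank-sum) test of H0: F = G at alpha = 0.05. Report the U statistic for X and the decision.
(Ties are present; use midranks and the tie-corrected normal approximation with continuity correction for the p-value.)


Step 1: Combine and sort all 9 observations; assign midranks.
sorted (value, group): (5,X), (9,X), (17,X), (18,Y), (19,X), (23,Y), (25,Y), (30,X), (30,Y)
ranks: 5->1, 9->2, 17->3, 18->4, 19->5, 23->6, 25->7, 30->8.5, 30->8.5
Step 2: Rank sum for X: R1 = 1 + 2 + 3 + 5 + 8.5 = 19.5.
Step 3: U_X = R1 - n1(n1+1)/2 = 19.5 - 5*6/2 = 19.5 - 15 = 4.5.
       U_Y = n1*n2 - U_X = 20 - 4.5 = 15.5.
Step 4: Ties are present, so use the tie-corrected normal approximation (with continuity correction) for the p-value.
Step 5: p-value = 0.218742; compare to alpha = 0.05. fail to reject H0.

U_X = 4.5, p = 0.218742, fail to reject H0 at alpha = 0.05.


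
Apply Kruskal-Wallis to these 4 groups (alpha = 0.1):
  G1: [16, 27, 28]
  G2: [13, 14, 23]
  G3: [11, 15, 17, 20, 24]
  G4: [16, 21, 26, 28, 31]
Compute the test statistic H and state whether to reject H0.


Step 1: Combine all N = 16 observations and assign midranks.
sorted (value, group, rank): (11,G3,1), (13,G2,2), (14,G2,3), (15,G3,4), (16,G1,5.5), (16,G4,5.5), (17,G3,7), (20,G3,8), (21,G4,9), (23,G2,10), (24,G3,11), (26,G4,12), (27,G1,13), (28,G1,14.5), (28,G4,14.5), (31,G4,16)
Step 2: Sum ranks within each group.
R_1 = 33 (n_1 = 3)
R_2 = 15 (n_2 = 3)
R_3 = 31 (n_3 = 5)
R_4 = 57 (n_4 = 5)
Step 3: H = 12/(N(N+1)) * sum(R_i^2/n_i) - 3(N+1)
     = 12/(16*17) * (33^2/3 + 15^2/3 + 31^2/5 + 57^2/5) - 3*17
     = 0.044118 * 1280 - 51
     = 5.470588.
Step 4: Ties present; correction factor C = 1 - 12/(16^3 - 16) = 0.997059. Corrected H = 5.470588 / 0.997059 = 5.486726.
Step 5: Under H0, H ~ chi^2(3); p-value = 0.139435.
Step 6: alpha = 0.1. fail to reject H0.

H = 5.4867, df = 3, p = 0.139435, fail to reject H0.


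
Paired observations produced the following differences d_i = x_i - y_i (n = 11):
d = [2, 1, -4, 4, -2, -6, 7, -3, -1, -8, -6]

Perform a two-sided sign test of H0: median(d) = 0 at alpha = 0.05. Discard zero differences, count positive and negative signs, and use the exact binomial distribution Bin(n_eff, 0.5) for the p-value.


Step 1: Discard zero differences. Original n = 11; n_eff = number of nonzero differences = 11.
Nonzero differences (with sign): +2, +1, -4, +4, -2, -6, +7, -3, -1, -8, -6
Step 2: Count signs: positive = 4, negative = 7.
Step 3: Under H0: P(positive) = 0.5, so the number of positives S ~ Bin(11, 0.5).
Step 4: Two-sided exact p-value = sum of Bin(11,0.5) probabilities at or below the observed probability = 0.548828.
Step 5: alpha = 0.05. fail to reject H0.

n_eff = 11, pos = 4, neg = 7, p = 0.548828, fail to reject H0.


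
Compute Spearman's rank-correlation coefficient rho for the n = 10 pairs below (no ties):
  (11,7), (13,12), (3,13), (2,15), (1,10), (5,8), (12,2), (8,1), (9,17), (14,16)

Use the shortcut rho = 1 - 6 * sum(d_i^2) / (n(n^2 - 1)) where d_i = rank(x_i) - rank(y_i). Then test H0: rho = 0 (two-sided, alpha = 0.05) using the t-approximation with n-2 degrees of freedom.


Step 1: Rank x and y separately (midranks; no ties here).
rank(x): 11->7, 13->9, 3->3, 2->2, 1->1, 5->4, 12->8, 8->5, 9->6, 14->10
rank(y): 7->3, 12->6, 13->7, 15->8, 10->5, 8->4, 2->2, 1->1, 17->10, 16->9
Step 2: d_i = R_x(i) - R_y(i); compute d_i^2.
  (7-3)^2=16, (9-6)^2=9, (3-7)^2=16, (2-8)^2=36, (1-5)^2=16, (4-4)^2=0, (8-2)^2=36, (5-1)^2=16, (6-10)^2=16, (10-9)^2=1
sum(d^2) = 162.
Step 3: rho = 1 - 6*162 / (10*(10^2 - 1)) = 1 - 972/990 = 0.018182.
Step 4: Under H0, t = rho * sqrt((n-2)/(1-rho^2)) = 0.0514 ~ t(8).
Step 5: Two-sided p-value from the t-distribution with 8 df = 0.960240.
Step 6: alpha = 0.05. fail to reject H0.

rho = 0.0182, p = 0.960240, fail to reject H0 at alpha = 0.05.


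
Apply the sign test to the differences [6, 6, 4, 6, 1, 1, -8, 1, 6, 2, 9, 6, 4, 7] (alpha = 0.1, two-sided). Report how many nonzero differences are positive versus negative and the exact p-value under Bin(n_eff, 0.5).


Step 1: Discard zero differences. Original n = 14; n_eff = number of nonzero differences = 14.
Nonzero differences (with sign): +6, +6, +4, +6, +1, +1, -8, +1, +6, +2, +9, +6, +4, +7
Step 2: Count signs: positive = 13, negative = 1.
Step 3: Under H0: P(positive) = 0.5, so the number of positives S ~ Bin(14, 0.5).
Step 4: Two-sided exact p-value = sum of Bin(14,0.5) probabilities at or below the observed probability = 0.001831.
Step 5: alpha = 0.1. reject H0.

n_eff = 14, pos = 13, neg = 1, p = 0.001831, reject H0.


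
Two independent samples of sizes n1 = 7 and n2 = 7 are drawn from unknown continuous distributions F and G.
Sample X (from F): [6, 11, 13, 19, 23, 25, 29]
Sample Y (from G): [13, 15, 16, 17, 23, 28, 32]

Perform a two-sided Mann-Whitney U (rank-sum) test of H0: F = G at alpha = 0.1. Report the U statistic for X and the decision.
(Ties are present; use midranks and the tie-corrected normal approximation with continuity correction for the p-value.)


Step 1: Combine and sort all 14 observations; assign midranks.
sorted (value, group): (6,X), (11,X), (13,X), (13,Y), (15,Y), (16,Y), (17,Y), (19,X), (23,X), (23,Y), (25,X), (28,Y), (29,X), (32,Y)
ranks: 6->1, 11->2, 13->3.5, 13->3.5, 15->5, 16->6, 17->7, 19->8, 23->9.5, 23->9.5, 25->11, 28->12, 29->13, 32->14
Step 2: Rank sum for X: R1 = 1 + 2 + 3.5 + 8 + 9.5 + 11 + 13 = 48.
Step 3: U_X = R1 - n1(n1+1)/2 = 48 - 7*8/2 = 48 - 28 = 20.
       U_Y = n1*n2 - U_X = 49 - 20 = 29.
Step 4: Ties are present, so use the tie-corrected normal approximation (with continuity correction) for the p-value.
Step 5: p-value = 0.608491; compare to alpha = 0.1. fail to reject H0.

U_X = 20, p = 0.608491, fail to reject H0 at alpha = 0.1.


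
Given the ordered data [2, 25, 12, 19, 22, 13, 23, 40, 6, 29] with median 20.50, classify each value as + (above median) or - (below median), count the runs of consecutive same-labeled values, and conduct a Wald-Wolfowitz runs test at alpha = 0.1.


Step 1: Compute median = 20.50; label A = above, B = below.
Labels in order: BABBABAABA  (n_A = 5, n_B = 5)
Step 2: Count runs R = 8.
Step 3: Under H0 (random ordering), E[R] = 2*n_A*n_B/(n_A+n_B) + 1 = 2*5*5/10 + 1 = 6.0000.
        Var[R] = 2*n_A*n_B*(2*n_A*n_B - n_A - n_B) / ((n_A+n_B)^2 * (n_A+n_B-1)) = 2000/900 = 2.2222.
        SD[R] = 1.4907.
Step 4: Continuity-corrected z = (R - 0.5 - E[R]) / SD[R] = (8 - 0.5 - 6.0000) / 1.4907 = 1.0062.
Step 5: Two-sided p-value via normal approximation = 2*(1 - Phi(|z|)) = 0.314305.
Step 6: alpha = 0.1. fail to reject H0.

R = 8, z = 1.0062, p = 0.314305, fail to reject H0.


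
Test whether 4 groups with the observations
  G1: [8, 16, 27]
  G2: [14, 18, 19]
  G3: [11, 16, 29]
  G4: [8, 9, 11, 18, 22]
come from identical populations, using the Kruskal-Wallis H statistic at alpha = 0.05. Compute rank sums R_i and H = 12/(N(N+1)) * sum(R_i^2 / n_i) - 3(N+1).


Step 1: Combine all N = 14 observations and assign midranks.
sorted (value, group, rank): (8,G1,1.5), (8,G4,1.5), (9,G4,3), (11,G3,4.5), (11,G4,4.5), (14,G2,6), (16,G1,7.5), (16,G3,7.5), (18,G2,9.5), (18,G4,9.5), (19,G2,11), (22,G4,12), (27,G1,13), (29,G3,14)
Step 2: Sum ranks within each group.
R_1 = 22 (n_1 = 3)
R_2 = 26.5 (n_2 = 3)
R_3 = 26 (n_3 = 3)
R_4 = 30.5 (n_4 = 5)
Step 3: H = 12/(N(N+1)) * sum(R_i^2/n_i) - 3(N+1)
     = 12/(14*15) * (22^2/3 + 26.5^2/3 + 26^2/3 + 30.5^2/5) - 3*15
     = 0.057143 * 806.8 - 45
     = 1.102857.
Step 4: Ties present; correction factor C = 1 - 24/(14^3 - 14) = 0.991209. Corrected H = 1.102857 / 0.991209 = 1.112639.
Step 5: Under H0, H ~ chi^2(3); p-value = 0.774024.
Step 6: alpha = 0.05. fail to reject H0.

H = 1.1126, df = 3, p = 0.774024, fail to reject H0.


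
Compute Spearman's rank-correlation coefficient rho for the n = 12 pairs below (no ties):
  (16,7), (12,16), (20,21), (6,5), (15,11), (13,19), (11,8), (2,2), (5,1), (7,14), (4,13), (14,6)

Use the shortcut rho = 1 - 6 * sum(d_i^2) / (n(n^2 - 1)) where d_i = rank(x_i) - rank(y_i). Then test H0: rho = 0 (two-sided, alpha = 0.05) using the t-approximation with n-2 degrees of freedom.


Step 1: Rank x and y separately (midranks; no ties here).
rank(x): 16->11, 12->7, 20->12, 6->4, 15->10, 13->8, 11->6, 2->1, 5->3, 7->5, 4->2, 14->9
rank(y): 7->5, 16->10, 21->12, 5->3, 11->7, 19->11, 8->6, 2->2, 1->1, 14->9, 13->8, 6->4
Step 2: d_i = R_x(i) - R_y(i); compute d_i^2.
  (11-5)^2=36, (7-10)^2=9, (12-12)^2=0, (4-3)^2=1, (10-7)^2=9, (8-11)^2=9, (6-6)^2=0, (1-2)^2=1, (3-1)^2=4, (5-9)^2=16, (2-8)^2=36, (9-4)^2=25
sum(d^2) = 146.
Step 3: rho = 1 - 6*146 / (12*(12^2 - 1)) = 1 - 876/1716 = 0.489510.
Step 4: Under H0, t = rho * sqrt((n-2)/(1-rho^2)) = 1.7752 ~ t(10).
Step 5: Two-sided p-value from the t-distribution with 10 df = 0.106252.
Step 6: alpha = 0.05. fail to reject H0.

rho = 0.4895, p = 0.106252, fail to reject H0 at alpha = 0.05.


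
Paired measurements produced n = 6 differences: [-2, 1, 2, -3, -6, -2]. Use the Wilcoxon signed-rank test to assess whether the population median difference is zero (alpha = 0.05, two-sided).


Step 1: Drop any zero differences (none here) and take |d_i|.
|d| = [2, 1, 2, 3, 6, 2]
Step 2: Midrank |d_i| (ties get averaged ranks).
ranks: |2|->3, |1|->1, |2|->3, |3|->5, |6|->6, |2|->3
Step 3: Attach original signs; sum ranks with positive sign and with negative sign.
W+ = 1 + 3 = 4
W- = 3 + 5 + 6 + 3 = 17
(Check: W+ + W- = 21 should equal n(n+1)/2 = 21.)
Step 4: Test statistic W = min(W+, W-) = 4.
Step 5: Ties in |d|, so use the tie-corrected normal approximation.
        E[W] = n(n+1)/4 = 6*7/4 = 10.5.
        Tie groups: |d|=2 (t=3); sum(t^3 - t) = 24.
        Var[W] = n(n+1)(2n+1)/24 - sum(t^3-t)/48 = 546/24 - 24/48 = 22.25.
        z = (W - E[W]) / sqrt(Var[W]) = (4 - 10.5) / 4.7170 = -1.3780.
        Two-sided p = 2*Phi(z) = 0.168204.
Step 6: alpha = 0.05. fail to reject H0.

W+ = 4, W- = 17, W = min = 4, p = 0.168204, fail to reject H0.


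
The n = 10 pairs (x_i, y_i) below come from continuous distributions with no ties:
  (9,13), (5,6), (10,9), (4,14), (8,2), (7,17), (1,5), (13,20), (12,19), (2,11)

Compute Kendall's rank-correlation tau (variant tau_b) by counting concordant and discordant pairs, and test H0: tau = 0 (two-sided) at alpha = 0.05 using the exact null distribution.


Step 1: Enumerate the 45 unordered pairs (i,j) with i<j and classify each by sign(x_j-x_i) * sign(y_j-y_i).
  (1,2):dx=-4,dy=-7->C; (1,3):dx=+1,dy=-4->D; (1,4):dx=-5,dy=+1->D; (1,5):dx=-1,dy=-11->C
  (1,6):dx=-2,dy=+4->D; (1,7):dx=-8,dy=-8->C; (1,8):dx=+4,dy=+7->C; (1,9):dx=+3,dy=+6->C
  (1,10):dx=-7,dy=-2->C; (2,3):dx=+5,dy=+3->C; (2,4):dx=-1,dy=+8->D; (2,5):dx=+3,dy=-4->D
  (2,6):dx=+2,dy=+11->C; (2,7):dx=-4,dy=-1->C; (2,8):dx=+8,dy=+14->C; (2,9):dx=+7,dy=+13->C
  (2,10):dx=-3,dy=+5->D; (3,4):dx=-6,dy=+5->D; (3,5):dx=-2,dy=-7->C; (3,6):dx=-3,dy=+8->D
  (3,7):dx=-9,dy=-4->C; (3,8):dx=+3,dy=+11->C; (3,9):dx=+2,dy=+10->C; (3,10):dx=-8,dy=+2->D
  (4,5):dx=+4,dy=-12->D; (4,6):dx=+3,dy=+3->C; (4,7):dx=-3,dy=-9->C; (4,8):dx=+9,dy=+6->C
  (4,9):dx=+8,dy=+5->C; (4,10):dx=-2,dy=-3->C; (5,6):dx=-1,dy=+15->D; (5,7):dx=-7,dy=+3->D
  (5,8):dx=+5,dy=+18->C; (5,9):dx=+4,dy=+17->C; (5,10):dx=-6,dy=+9->D; (6,7):dx=-6,dy=-12->C
  (6,8):dx=+6,dy=+3->C; (6,9):dx=+5,dy=+2->C; (6,10):dx=-5,dy=-6->C; (7,8):dx=+12,dy=+15->C
  (7,9):dx=+11,dy=+14->C; (7,10):dx=+1,dy=+6->C; (8,9):dx=-1,dy=-1->C; (8,10):dx=-11,dy=-9->C
  (9,10):dx=-10,dy=-8->C
Step 2: C = 32, D = 13, total pairs = 45.
Step 3: tau = (C - D)/(n(n-1)/2) = (32 - 13)/45 = 0.422222.
Step 4: Exact two-sided p-value (enumerate n! = 3628800 permutations of y under H0): p = 0.108313.
Step 5: alpha = 0.05. fail to reject H0.

tau_b = 0.4222 (C=32, D=13), p = 0.108313, fail to reject H0.


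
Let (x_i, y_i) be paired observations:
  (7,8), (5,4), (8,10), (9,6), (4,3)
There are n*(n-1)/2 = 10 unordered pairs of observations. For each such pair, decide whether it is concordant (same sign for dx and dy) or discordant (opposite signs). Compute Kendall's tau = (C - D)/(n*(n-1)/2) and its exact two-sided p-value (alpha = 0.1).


Step 1: Enumerate the 10 unordered pairs (i,j) with i<j and classify each by sign(x_j-x_i) * sign(y_j-y_i).
  (1,2):dx=-2,dy=-4->C; (1,3):dx=+1,dy=+2->C; (1,4):dx=+2,dy=-2->D; (1,5):dx=-3,dy=-5->C
  (2,3):dx=+3,dy=+6->C; (2,4):dx=+4,dy=+2->C; (2,5):dx=-1,dy=-1->C; (3,4):dx=+1,dy=-4->D
  (3,5):dx=-4,dy=-7->C; (4,5):dx=-5,dy=-3->C
Step 2: C = 8, D = 2, total pairs = 10.
Step 3: tau = (C - D)/(n(n-1)/2) = (8 - 2)/10 = 0.600000.
Step 4: Exact two-sided p-value (enumerate n! = 120 permutations of y under H0): p = 0.233333.
Step 5: alpha = 0.1. fail to reject H0.

tau_b = 0.6000 (C=8, D=2), p = 0.233333, fail to reject H0.


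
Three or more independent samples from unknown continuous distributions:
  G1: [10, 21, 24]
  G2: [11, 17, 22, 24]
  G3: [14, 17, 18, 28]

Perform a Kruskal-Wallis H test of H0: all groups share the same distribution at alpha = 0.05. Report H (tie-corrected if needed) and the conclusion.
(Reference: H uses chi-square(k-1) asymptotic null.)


Step 1: Combine all N = 11 observations and assign midranks.
sorted (value, group, rank): (10,G1,1), (11,G2,2), (14,G3,3), (17,G2,4.5), (17,G3,4.5), (18,G3,6), (21,G1,7), (22,G2,8), (24,G1,9.5), (24,G2,9.5), (28,G3,11)
Step 2: Sum ranks within each group.
R_1 = 17.5 (n_1 = 3)
R_2 = 24 (n_2 = 4)
R_3 = 24.5 (n_3 = 4)
Step 3: H = 12/(N(N+1)) * sum(R_i^2/n_i) - 3(N+1)
     = 12/(11*12) * (17.5^2/3 + 24^2/4 + 24.5^2/4) - 3*12
     = 0.090909 * 396.146 - 36
     = 0.013258.
Step 4: Ties present; correction factor C = 1 - 12/(11^3 - 11) = 0.990909. Corrected H = 0.013258 / 0.990909 = 0.013379.
Step 5: Under H0, H ~ chi^2(2); p-value = 0.993333.
Step 6: alpha = 0.05. fail to reject H0.

H = 0.0134, df = 2, p = 0.993333, fail to reject H0.


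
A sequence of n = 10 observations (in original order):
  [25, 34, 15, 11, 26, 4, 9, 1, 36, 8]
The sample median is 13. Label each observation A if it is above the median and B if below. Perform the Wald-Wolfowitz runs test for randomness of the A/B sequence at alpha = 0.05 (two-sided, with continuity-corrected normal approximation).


Step 1: Compute median = 13; label A = above, B = below.
Labels in order: AAABABBBAB  (n_A = 5, n_B = 5)
Step 2: Count runs R = 6.
Step 3: Under H0 (random ordering), E[R] = 2*n_A*n_B/(n_A+n_B) + 1 = 2*5*5/10 + 1 = 6.0000.
        Var[R] = 2*n_A*n_B*(2*n_A*n_B - n_A - n_B) / ((n_A+n_B)^2 * (n_A+n_B-1)) = 2000/900 = 2.2222.
        SD[R] = 1.4907.
Step 4: R = E[R], so z = 0 with no continuity correction.
Step 5: Two-sided p-value via normal approximation = 2*(1 - Phi(|z|)) = 1.000000.
Step 6: alpha = 0.05. fail to reject H0.

R = 6, z = 0.0000, p = 1.000000, fail to reject H0.


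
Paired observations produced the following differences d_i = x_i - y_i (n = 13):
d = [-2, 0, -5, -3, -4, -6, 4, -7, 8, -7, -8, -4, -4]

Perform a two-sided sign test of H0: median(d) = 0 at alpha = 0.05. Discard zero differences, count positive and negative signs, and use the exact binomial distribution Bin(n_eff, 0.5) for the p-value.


Step 1: Discard zero differences. Original n = 13; n_eff = number of nonzero differences = 12.
Nonzero differences (with sign): -2, -5, -3, -4, -6, +4, -7, +8, -7, -8, -4, -4
Step 2: Count signs: positive = 2, negative = 10.
Step 3: Under H0: P(positive) = 0.5, so the number of positives S ~ Bin(12, 0.5).
Step 4: Two-sided exact p-value = sum of Bin(12,0.5) probabilities at or below the observed probability = 0.038574.
Step 5: alpha = 0.05. reject H0.

n_eff = 12, pos = 2, neg = 10, p = 0.038574, reject H0.


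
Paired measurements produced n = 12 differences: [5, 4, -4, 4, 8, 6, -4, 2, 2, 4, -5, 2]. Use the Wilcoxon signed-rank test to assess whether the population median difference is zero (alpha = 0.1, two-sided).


Step 1: Drop any zero differences (none here) and take |d_i|.
|d| = [5, 4, 4, 4, 8, 6, 4, 2, 2, 4, 5, 2]
Step 2: Midrank |d_i| (ties get averaged ranks).
ranks: |5|->9.5, |4|->6, |4|->6, |4|->6, |8|->12, |6|->11, |4|->6, |2|->2, |2|->2, |4|->6, |5|->9.5, |2|->2
Step 3: Attach original signs; sum ranks with positive sign and with negative sign.
W+ = 9.5 + 6 + 6 + 12 + 11 + 2 + 2 + 6 + 2 = 56.5
W- = 6 + 6 + 9.5 = 21.5
(Check: W+ + W- = 78 should equal n(n+1)/2 = 78.)
Step 4: Test statistic W = min(W+, W-) = 21.5.
Step 5: Ties in |d|, so use the tie-corrected normal approximation.
        E[W] = n(n+1)/4 = 12*13/4 = 39.
        Tie groups: |d|=2 (t=3), |d|=4 (t=5), |d|=5 (t=2); sum(t^3 - t) = 150.
        Var[W] = n(n+1)(2n+1)/24 - sum(t^3-t)/48 = 3900/24 - 150/48 = 159.375.
        z = (W - E[W]) / sqrt(Var[W]) = (21.5 - 39) / 12.6244 = -1.3862.
        Two-sided p = 2*Phi(z) = 0.165684.
Step 6: alpha = 0.1. fail to reject H0.

W+ = 56.5, W- = 21.5, W = min = 21.5, p = 0.165684, fail to reject H0.


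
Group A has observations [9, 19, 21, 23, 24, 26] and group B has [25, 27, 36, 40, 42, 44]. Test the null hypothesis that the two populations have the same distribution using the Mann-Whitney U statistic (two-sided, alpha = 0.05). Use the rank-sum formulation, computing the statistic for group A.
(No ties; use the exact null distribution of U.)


Step 1: Combine and sort all 12 observations; assign midranks.
sorted (value, group): (9,X), (19,X), (21,X), (23,X), (24,X), (25,Y), (26,X), (27,Y), (36,Y), (40,Y), (42,Y), (44,Y)
ranks: 9->1, 19->2, 21->3, 23->4, 24->5, 25->6, 26->7, 27->8, 36->9, 40->10, 42->11, 44->12
Step 2: Rank sum for X: R1 = 1 + 2 + 3 + 4 + 5 + 7 = 22.
Step 3: U_X = R1 - n1(n1+1)/2 = 22 - 6*7/2 = 22 - 21 = 1.
       U_Y = n1*n2 - U_X = 36 - 1 = 35.
Step 4: No ties, so the exact null distribution of U (based on enumerating the C(12,6) = 924 equally likely rank assignments) gives the two-sided p-value.
Step 5: p-value = 0.004329; compare to alpha = 0.05. reject H0.

U_X = 1, p = 0.004329, reject H0 at alpha = 0.05.


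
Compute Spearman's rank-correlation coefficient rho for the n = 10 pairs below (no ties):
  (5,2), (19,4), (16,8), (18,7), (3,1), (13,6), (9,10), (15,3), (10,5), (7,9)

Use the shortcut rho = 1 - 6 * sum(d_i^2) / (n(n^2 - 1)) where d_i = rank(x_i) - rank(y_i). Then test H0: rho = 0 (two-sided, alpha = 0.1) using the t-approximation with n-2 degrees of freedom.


Step 1: Rank x and y separately (midranks; no ties here).
rank(x): 5->2, 19->10, 16->8, 18->9, 3->1, 13->6, 9->4, 15->7, 10->5, 7->3
rank(y): 2->2, 4->4, 8->8, 7->7, 1->1, 6->6, 10->10, 3->3, 5->5, 9->9
Step 2: d_i = R_x(i) - R_y(i); compute d_i^2.
  (2-2)^2=0, (10-4)^2=36, (8-8)^2=0, (9-7)^2=4, (1-1)^2=0, (6-6)^2=0, (4-10)^2=36, (7-3)^2=16, (5-5)^2=0, (3-9)^2=36
sum(d^2) = 128.
Step 3: rho = 1 - 6*128 / (10*(10^2 - 1)) = 1 - 768/990 = 0.224242.
Step 4: Under H0, t = rho * sqrt((n-2)/(1-rho^2)) = 0.6508 ~ t(8).
Step 5: Two-sided p-value from the t-distribution with 8 df = 0.533401.
Step 6: alpha = 0.1. fail to reject H0.

rho = 0.2242, p = 0.533401, fail to reject H0 at alpha = 0.1.
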